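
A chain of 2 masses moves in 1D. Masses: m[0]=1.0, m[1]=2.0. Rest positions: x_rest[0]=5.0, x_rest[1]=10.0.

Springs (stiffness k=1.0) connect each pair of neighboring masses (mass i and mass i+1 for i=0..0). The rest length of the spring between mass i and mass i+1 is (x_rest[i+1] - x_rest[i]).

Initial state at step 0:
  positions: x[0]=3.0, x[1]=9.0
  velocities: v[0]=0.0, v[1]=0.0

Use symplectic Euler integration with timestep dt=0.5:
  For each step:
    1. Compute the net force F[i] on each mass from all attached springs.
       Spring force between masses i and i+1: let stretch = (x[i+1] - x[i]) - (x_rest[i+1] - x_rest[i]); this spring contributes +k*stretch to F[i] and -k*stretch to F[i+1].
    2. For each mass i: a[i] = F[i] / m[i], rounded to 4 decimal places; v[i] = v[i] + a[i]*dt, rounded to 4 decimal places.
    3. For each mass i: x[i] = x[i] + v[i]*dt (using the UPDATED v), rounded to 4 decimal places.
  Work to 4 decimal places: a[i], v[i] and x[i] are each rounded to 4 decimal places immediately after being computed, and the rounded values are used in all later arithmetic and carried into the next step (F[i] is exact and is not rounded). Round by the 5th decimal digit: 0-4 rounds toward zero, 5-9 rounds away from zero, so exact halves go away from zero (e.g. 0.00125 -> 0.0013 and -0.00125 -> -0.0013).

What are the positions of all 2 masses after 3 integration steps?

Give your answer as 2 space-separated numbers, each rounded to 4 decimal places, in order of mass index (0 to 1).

Answer: 4.0665 8.4668

Derivation:
Step 0: x=[3.0000 9.0000] v=[0.0000 0.0000]
Step 1: x=[3.2500 8.8750] v=[0.5000 -0.2500]
Step 2: x=[3.6563 8.6719] v=[0.8125 -0.4063]
Step 3: x=[4.0665 8.4668] v=[0.8203 -0.4102]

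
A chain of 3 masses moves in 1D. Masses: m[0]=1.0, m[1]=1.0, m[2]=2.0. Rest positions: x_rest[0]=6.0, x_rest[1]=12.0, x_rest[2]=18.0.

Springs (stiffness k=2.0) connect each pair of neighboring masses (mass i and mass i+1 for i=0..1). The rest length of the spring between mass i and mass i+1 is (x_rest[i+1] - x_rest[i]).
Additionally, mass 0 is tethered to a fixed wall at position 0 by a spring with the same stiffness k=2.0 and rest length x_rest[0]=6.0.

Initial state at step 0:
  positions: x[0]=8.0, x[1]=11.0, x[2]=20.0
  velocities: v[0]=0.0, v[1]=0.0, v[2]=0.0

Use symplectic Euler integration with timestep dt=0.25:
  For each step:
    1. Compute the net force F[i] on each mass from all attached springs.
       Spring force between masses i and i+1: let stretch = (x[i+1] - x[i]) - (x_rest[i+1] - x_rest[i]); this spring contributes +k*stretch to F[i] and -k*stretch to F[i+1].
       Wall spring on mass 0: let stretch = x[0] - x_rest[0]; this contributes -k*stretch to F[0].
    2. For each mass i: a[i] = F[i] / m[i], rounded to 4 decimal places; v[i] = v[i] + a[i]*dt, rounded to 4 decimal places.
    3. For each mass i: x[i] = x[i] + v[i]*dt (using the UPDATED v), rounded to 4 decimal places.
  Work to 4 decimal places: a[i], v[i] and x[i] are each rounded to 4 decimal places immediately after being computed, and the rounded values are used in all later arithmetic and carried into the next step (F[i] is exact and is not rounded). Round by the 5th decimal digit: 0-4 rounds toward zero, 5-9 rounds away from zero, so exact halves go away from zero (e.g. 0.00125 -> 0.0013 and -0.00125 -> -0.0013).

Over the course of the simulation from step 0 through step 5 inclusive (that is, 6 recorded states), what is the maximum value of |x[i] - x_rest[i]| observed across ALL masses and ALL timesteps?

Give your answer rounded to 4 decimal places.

Step 0: x=[8.0000 11.0000 20.0000] v=[0.0000 0.0000 0.0000]
Step 1: x=[7.3750 11.7500 19.8125] v=[-2.5000 3.0000 -0.7500]
Step 2: x=[6.3750 12.9610 19.4961] v=[-4.0000 4.8438 -1.2656]
Step 3: x=[5.4014 14.1656 19.1463] v=[-3.8945 4.8184 -1.3994]
Step 4: x=[4.8481 14.8973 18.8602] v=[-2.2131 2.9267 -1.1446]
Step 5: x=[4.9450 14.8682 18.7014] v=[0.3875 -0.1165 -0.6353]
Max displacement = 2.8973

Answer: 2.8973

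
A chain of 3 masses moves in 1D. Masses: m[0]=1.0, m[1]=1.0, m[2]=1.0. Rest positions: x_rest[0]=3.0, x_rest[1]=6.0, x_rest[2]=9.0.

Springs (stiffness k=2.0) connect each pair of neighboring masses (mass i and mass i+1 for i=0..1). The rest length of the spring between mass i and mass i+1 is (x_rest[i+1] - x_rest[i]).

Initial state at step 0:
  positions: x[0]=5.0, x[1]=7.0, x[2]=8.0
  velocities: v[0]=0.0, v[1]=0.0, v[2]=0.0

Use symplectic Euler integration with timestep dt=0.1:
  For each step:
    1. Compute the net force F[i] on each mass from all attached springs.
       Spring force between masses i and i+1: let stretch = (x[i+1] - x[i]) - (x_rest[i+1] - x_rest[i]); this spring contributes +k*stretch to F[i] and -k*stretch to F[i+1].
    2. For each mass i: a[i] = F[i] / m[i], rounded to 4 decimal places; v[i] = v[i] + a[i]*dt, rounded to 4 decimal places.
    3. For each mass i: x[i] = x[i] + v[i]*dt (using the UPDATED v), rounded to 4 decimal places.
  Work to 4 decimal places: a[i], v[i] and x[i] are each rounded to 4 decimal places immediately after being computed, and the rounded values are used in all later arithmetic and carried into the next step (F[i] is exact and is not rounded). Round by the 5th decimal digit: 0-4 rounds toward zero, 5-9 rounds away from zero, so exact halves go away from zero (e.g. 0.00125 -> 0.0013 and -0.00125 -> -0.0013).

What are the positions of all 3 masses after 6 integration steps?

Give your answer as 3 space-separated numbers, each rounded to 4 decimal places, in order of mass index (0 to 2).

Answer: 4.5819 6.6581 8.7600

Derivation:
Step 0: x=[5.0000 7.0000 8.0000] v=[0.0000 0.0000 0.0000]
Step 1: x=[4.9800 6.9800 8.0400] v=[-0.2000 -0.2000 0.4000]
Step 2: x=[4.9400 6.9412 8.1188] v=[-0.4000 -0.3880 0.7880]
Step 3: x=[4.8800 6.8859 8.2341] v=[-0.5998 -0.5527 1.1525]
Step 4: x=[4.8001 6.8175 8.3824] v=[-0.7986 -0.6842 1.4829]
Step 5: x=[4.7006 6.7400 8.5594] v=[-0.9951 -0.7747 1.7699]
Step 6: x=[4.5819 6.6581 8.7600] v=[-1.1872 -0.8187 2.0060]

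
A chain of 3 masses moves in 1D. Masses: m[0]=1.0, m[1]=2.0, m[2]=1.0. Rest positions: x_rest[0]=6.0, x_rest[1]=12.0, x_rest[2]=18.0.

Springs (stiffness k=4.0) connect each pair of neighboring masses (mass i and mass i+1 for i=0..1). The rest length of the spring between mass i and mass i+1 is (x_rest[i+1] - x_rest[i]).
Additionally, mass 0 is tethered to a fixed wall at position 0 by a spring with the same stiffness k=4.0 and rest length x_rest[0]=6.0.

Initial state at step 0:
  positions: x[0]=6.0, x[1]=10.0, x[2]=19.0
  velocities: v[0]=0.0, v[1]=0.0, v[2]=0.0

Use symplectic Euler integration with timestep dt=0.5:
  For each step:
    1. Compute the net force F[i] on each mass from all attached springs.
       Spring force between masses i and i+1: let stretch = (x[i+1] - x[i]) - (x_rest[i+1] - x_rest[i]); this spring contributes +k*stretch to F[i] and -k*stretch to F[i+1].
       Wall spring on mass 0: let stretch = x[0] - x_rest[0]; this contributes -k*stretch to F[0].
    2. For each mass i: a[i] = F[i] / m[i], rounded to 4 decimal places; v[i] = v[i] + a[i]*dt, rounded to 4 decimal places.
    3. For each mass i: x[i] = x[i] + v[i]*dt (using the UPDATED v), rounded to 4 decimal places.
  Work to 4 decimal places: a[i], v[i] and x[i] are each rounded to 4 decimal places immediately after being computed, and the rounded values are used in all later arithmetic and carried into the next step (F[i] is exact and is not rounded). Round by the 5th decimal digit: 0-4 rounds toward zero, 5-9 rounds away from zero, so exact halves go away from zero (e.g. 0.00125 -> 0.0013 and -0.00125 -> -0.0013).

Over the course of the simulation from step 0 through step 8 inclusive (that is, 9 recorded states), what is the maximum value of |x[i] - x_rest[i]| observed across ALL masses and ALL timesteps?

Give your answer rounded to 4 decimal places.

Answer: 3.0000

Derivation:
Step 0: x=[6.0000 10.0000 19.0000] v=[0.0000 0.0000 0.0000]
Step 1: x=[4.0000 12.5000 16.0000] v=[-4.0000 5.0000 -6.0000]
Step 2: x=[6.5000 12.5000 15.5000] v=[5.0000 0.0000 -1.0000]
Step 3: x=[8.5000 11.0000 18.0000] v=[4.0000 -3.0000 5.0000]
Step 4: x=[4.5000 11.7500 19.5000] v=[-8.0000 1.5000 3.0000]
Step 5: x=[3.2500 12.7500 19.2500] v=[-2.5000 2.0000 -0.5000]
Step 6: x=[8.2500 12.2500 18.5000] v=[10.0000 -1.0000 -1.5000]
Step 7: x=[9.0000 12.8750 17.5000] v=[1.5000 1.2500 -2.0000]
Step 8: x=[4.6250 13.8750 17.8750] v=[-8.7500 2.0000 0.7500]
Max displacement = 3.0000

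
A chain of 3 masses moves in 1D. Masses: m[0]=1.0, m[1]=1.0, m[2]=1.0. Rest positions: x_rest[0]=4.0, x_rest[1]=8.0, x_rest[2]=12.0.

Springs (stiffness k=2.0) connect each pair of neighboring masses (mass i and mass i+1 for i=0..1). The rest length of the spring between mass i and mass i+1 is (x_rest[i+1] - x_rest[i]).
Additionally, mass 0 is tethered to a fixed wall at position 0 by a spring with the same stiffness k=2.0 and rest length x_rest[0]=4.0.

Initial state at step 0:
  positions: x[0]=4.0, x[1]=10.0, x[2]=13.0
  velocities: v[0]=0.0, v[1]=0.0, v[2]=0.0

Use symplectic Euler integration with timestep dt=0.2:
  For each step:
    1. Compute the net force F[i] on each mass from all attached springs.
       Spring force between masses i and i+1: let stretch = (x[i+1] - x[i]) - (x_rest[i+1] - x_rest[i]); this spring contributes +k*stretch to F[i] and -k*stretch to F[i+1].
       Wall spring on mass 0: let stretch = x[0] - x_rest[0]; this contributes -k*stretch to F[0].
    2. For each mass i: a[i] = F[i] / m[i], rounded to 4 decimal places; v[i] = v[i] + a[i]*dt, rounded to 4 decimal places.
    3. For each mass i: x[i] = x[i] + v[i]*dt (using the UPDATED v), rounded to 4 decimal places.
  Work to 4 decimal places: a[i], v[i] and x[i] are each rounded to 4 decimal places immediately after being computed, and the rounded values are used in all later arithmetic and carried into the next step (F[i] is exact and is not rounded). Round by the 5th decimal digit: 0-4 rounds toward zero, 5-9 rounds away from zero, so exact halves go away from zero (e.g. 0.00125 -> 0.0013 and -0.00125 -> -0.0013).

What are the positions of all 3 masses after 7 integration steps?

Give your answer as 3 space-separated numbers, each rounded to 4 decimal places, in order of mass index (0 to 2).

Step 0: x=[4.0000 10.0000 13.0000] v=[0.0000 0.0000 0.0000]
Step 1: x=[4.1600 9.7600 13.0800] v=[0.8000 -1.2000 0.4000]
Step 2: x=[4.4352 9.3376 13.2144] v=[1.3760 -2.1120 0.6720]
Step 3: x=[4.7478 8.8332 13.3587] v=[1.5629 -2.5222 0.7213]
Step 4: x=[5.0074 8.3640 13.4609] v=[1.2979 -2.3462 0.5111]
Step 5: x=[5.1349 8.0340 13.4754] v=[0.6376 -1.6501 0.0723]
Step 6: x=[5.0836 7.9074 13.3745] v=[-0.2567 -0.6332 -0.5043]
Step 7: x=[4.8515 7.9922 13.1563] v=[-1.1606 0.4241 -1.0911]

Answer: 4.8515 7.9922 13.1563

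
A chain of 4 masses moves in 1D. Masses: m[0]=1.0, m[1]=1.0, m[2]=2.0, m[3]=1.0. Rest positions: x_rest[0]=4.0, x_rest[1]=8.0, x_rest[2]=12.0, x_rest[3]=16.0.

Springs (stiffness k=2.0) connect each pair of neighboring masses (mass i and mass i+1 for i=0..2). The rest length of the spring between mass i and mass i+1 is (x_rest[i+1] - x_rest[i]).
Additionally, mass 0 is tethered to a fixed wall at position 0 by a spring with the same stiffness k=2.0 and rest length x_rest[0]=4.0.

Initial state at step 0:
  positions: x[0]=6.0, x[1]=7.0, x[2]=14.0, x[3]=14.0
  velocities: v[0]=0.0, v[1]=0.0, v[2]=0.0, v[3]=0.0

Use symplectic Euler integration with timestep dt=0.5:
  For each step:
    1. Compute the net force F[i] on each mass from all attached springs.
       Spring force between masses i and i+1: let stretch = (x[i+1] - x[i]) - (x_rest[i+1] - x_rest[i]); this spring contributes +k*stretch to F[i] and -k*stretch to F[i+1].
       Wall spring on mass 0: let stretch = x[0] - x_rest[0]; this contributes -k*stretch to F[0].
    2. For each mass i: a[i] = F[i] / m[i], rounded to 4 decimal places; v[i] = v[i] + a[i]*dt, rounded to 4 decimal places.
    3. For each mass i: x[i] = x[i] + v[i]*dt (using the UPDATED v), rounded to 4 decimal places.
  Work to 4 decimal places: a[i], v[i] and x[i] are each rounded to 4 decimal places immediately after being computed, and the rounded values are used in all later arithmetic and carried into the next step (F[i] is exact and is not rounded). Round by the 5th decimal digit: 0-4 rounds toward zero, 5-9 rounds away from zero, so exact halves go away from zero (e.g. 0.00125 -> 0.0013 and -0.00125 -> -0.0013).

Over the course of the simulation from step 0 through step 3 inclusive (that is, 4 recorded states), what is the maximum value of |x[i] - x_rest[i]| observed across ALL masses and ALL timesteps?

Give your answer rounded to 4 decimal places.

Answer: 2.8750

Derivation:
Step 0: x=[6.0000 7.0000 14.0000 14.0000] v=[0.0000 0.0000 0.0000 0.0000]
Step 1: x=[3.5000 10.0000 12.2500 16.0000] v=[-5.0000 6.0000 -3.5000 4.0000]
Step 2: x=[2.5000 10.8750 10.8750 18.1250] v=[-2.0000 1.7500 -2.7500 4.2500]
Step 3: x=[4.4375 7.5625 11.3125 18.6250] v=[3.8750 -6.6250 0.8750 1.0000]
Max displacement = 2.8750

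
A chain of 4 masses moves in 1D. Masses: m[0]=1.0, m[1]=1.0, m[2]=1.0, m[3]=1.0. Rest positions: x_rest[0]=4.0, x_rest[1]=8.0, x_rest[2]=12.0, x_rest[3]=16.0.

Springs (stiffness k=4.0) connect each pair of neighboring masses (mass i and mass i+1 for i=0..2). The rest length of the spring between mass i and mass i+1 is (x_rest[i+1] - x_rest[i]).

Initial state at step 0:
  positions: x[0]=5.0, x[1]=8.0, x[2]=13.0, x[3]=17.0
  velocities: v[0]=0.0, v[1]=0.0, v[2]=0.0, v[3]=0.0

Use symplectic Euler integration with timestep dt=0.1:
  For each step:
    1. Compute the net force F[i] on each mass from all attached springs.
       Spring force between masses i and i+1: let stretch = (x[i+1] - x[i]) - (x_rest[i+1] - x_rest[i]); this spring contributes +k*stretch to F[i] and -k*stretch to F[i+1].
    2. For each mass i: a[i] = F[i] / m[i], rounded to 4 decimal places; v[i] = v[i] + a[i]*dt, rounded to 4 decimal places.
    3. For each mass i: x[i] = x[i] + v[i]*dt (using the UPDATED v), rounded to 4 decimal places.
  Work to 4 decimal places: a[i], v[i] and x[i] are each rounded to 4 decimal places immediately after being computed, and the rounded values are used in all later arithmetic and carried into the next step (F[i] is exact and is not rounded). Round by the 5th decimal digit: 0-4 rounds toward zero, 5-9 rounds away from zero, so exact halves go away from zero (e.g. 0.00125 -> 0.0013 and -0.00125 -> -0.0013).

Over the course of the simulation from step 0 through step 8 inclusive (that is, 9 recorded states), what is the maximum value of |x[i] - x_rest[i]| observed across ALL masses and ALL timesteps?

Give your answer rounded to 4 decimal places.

Answer: 1.3530

Derivation:
Step 0: x=[5.0000 8.0000 13.0000 17.0000] v=[0.0000 0.0000 0.0000 0.0000]
Step 1: x=[4.9600 8.0800 12.9600 17.0000] v=[-0.4000 0.8000 -0.4000 0.0000]
Step 2: x=[4.8848 8.2304 12.8864 16.9984] v=[-0.7520 1.5040 -0.7360 -0.0160]
Step 3: x=[4.7834 8.4332 12.7910 16.9923] v=[-1.0138 2.0282 -0.9536 -0.0608]
Step 4: x=[4.6680 8.6643 12.6894 16.9782] v=[-1.1539 2.3114 -1.0162 -0.1413]
Step 5: x=[4.5525 8.8966 12.5983 16.9525] v=[-1.1554 2.3229 -0.9107 -0.2568]
Step 6: x=[4.4507 9.1032 12.5333 16.9127] v=[-1.0178 2.0659 -0.6497 -0.3985]
Step 7: x=[4.3750 9.2609 12.5063 16.8577] v=[-0.7568 1.5769 -0.2700 -0.5503]
Step 8: x=[4.3348 9.3530 12.5235 16.7886] v=[-0.4024 0.9207 0.1724 -0.6909]
Max displacement = 1.3530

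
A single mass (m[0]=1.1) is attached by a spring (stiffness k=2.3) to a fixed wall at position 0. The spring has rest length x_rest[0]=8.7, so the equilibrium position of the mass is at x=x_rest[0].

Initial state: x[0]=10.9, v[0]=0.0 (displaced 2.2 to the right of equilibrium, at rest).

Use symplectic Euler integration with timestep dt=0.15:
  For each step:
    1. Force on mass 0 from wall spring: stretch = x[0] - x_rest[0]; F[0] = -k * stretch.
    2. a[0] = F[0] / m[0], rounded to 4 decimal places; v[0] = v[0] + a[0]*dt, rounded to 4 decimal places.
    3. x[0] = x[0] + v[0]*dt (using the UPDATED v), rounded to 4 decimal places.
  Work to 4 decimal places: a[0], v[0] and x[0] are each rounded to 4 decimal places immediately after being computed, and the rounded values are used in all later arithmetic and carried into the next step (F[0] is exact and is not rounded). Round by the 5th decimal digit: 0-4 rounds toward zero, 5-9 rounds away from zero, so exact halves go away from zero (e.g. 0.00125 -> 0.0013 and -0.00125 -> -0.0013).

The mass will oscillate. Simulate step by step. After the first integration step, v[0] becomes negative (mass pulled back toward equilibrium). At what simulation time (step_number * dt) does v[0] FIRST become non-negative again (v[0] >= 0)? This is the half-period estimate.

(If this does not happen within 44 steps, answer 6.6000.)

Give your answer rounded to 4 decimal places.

Step 0: x=[10.9000] v=[0.0000]
Step 1: x=[10.7965] v=[-0.6900]
Step 2: x=[10.5944] v=[-1.3475]
Step 3: x=[10.3031] v=[-1.9417]
Step 4: x=[9.9364] v=[-2.4445]
Step 5: x=[9.5116] v=[-2.8323]
Step 6: x=[9.0486] v=[-3.0869]
Step 7: x=[8.5692] v=[-3.1962]
Step 8: x=[8.0959] v=[-3.1552]
Step 9: x=[7.6510] v=[-2.9657]
Step 10: x=[7.2555] v=[-2.6367]
Step 11: x=[6.9279] v=[-2.1837]
Step 12: x=[6.6837] v=[-1.6279]
Step 13: x=[6.5344] v=[-0.9955]
Step 14: x=[6.4870] v=[-0.3163]
Step 15: x=[6.5437] v=[0.3778]
First v>=0 after going negative at step 15, time=2.2500

Answer: 2.2500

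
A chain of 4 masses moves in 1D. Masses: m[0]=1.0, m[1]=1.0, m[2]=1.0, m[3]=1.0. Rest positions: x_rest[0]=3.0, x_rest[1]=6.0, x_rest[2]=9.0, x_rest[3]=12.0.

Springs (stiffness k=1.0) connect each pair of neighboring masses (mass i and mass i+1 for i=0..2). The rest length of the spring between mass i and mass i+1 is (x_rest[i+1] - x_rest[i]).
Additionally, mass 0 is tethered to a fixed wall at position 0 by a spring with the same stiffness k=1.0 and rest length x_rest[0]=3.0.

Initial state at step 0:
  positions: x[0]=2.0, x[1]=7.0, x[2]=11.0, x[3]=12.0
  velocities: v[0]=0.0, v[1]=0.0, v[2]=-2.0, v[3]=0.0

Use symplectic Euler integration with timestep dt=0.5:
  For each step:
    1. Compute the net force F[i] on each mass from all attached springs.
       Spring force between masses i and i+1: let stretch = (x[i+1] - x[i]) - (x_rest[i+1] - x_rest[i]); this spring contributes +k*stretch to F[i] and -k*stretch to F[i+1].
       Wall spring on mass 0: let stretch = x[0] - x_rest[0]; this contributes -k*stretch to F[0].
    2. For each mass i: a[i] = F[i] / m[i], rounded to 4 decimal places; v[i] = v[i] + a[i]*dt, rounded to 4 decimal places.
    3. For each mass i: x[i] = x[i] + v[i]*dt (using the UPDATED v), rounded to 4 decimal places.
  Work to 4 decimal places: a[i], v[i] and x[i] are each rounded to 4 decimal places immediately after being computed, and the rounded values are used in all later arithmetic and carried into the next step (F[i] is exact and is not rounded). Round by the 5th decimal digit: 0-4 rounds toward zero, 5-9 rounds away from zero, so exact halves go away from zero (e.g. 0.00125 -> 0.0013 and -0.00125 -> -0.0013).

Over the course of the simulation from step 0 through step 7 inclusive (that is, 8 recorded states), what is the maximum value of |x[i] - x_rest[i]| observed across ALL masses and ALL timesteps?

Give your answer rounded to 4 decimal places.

Step 0: x=[2.0000 7.0000 11.0000 12.0000] v=[0.0000 0.0000 -2.0000 0.0000]
Step 1: x=[2.7500 6.7500 9.2500 12.5000] v=[1.5000 -0.5000 -3.5000 1.0000]
Step 2: x=[3.8125 6.1250 7.6875 12.9375] v=[2.1250 -1.2500 -3.1250 0.8750]
Step 3: x=[4.5000 5.3125 7.0469 12.8125] v=[1.3750 -1.6250 -1.2813 -0.2500]
Step 4: x=[4.2656 4.7305 7.4141 11.9961] v=[-0.4688 -1.1641 0.7343 -1.6328]
Step 5: x=[3.0810 4.7031 8.2559 10.7842] v=[-2.3692 -0.0548 1.6835 -2.4238]
Step 6: x=[1.5317 5.1584 8.8416 9.6902] v=[-3.0987 0.9106 1.1713 -2.1880]
Step 7: x=[0.5061 5.6279 8.7186 9.1341] v=[-2.0512 0.9389 -0.2460 -1.1123]
Max displacement = 2.8659

Answer: 2.8659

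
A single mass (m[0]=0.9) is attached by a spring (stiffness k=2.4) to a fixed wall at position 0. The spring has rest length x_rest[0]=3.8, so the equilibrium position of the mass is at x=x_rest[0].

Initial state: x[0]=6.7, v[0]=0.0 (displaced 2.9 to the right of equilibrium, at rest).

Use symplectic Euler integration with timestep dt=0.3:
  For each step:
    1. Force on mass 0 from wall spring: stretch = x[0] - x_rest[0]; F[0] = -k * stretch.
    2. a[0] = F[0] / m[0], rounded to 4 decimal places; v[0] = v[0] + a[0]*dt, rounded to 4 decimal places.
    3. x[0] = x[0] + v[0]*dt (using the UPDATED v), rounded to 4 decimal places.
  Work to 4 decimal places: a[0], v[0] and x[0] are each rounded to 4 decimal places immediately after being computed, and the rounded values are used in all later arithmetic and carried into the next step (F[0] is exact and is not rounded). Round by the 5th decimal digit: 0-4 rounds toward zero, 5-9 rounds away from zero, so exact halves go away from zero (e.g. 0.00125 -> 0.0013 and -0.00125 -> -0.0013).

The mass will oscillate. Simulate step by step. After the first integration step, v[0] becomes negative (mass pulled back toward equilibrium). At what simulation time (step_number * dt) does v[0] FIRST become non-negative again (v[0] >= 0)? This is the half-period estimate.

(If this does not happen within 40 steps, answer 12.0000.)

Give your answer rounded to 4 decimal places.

Answer: 2.1000

Derivation:
Step 0: x=[6.7000] v=[0.0000]
Step 1: x=[6.0040] v=[-2.3200]
Step 2: x=[4.7790] v=[-4.0832]
Step 3: x=[3.3191] v=[-4.8664]
Step 4: x=[1.9746] v=[-4.4817]
Step 5: x=[1.0682] v=[-3.0214]
Step 6: x=[0.8174] v=[-0.8360]
Step 7: x=[1.2824] v=[1.5501]
First v>=0 after going negative at step 7, time=2.1000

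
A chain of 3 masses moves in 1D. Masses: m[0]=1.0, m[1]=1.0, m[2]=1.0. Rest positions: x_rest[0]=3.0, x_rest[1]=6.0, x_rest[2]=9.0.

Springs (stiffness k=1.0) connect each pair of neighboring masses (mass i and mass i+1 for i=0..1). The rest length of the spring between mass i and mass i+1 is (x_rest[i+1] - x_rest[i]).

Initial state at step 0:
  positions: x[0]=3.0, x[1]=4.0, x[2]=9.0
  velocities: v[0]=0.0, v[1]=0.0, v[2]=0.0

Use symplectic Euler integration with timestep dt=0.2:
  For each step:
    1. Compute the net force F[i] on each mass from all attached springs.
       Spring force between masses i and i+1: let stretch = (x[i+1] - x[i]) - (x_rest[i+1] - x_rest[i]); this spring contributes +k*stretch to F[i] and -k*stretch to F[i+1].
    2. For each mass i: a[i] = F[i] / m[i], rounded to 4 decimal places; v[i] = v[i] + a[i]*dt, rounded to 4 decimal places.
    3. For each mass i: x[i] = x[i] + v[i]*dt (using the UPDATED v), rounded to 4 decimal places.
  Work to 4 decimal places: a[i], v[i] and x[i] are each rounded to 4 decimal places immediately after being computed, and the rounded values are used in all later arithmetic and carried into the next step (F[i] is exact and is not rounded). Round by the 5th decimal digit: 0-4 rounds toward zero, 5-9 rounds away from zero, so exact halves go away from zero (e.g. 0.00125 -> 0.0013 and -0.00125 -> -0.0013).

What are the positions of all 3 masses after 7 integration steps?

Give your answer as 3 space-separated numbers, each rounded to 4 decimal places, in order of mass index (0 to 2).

Step 0: x=[3.0000 4.0000 9.0000] v=[0.0000 0.0000 0.0000]
Step 1: x=[2.9200 4.1600 8.9200] v=[-0.4000 0.8000 -0.4000]
Step 2: x=[2.7696 4.4608 8.7696] v=[-0.7520 1.5040 -0.7520]
Step 3: x=[2.5668 4.8663 8.5668] v=[-1.0138 2.0275 -1.0138]
Step 4: x=[2.3360 5.3278 8.3360] v=[-1.1539 2.3077 -1.1539]
Step 5: x=[2.1049 5.7900 8.1049] v=[-1.1555 2.3110 -1.1555]
Step 6: x=[1.9012 6.1974 7.9012] v=[-1.0185 2.0370 -1.0185]
Step 7: x=[1.7493 6.5011 7.7493] v=[-0.7593 1.5185 -0.7593]

Answer: 1.7493 6.5011 7.7493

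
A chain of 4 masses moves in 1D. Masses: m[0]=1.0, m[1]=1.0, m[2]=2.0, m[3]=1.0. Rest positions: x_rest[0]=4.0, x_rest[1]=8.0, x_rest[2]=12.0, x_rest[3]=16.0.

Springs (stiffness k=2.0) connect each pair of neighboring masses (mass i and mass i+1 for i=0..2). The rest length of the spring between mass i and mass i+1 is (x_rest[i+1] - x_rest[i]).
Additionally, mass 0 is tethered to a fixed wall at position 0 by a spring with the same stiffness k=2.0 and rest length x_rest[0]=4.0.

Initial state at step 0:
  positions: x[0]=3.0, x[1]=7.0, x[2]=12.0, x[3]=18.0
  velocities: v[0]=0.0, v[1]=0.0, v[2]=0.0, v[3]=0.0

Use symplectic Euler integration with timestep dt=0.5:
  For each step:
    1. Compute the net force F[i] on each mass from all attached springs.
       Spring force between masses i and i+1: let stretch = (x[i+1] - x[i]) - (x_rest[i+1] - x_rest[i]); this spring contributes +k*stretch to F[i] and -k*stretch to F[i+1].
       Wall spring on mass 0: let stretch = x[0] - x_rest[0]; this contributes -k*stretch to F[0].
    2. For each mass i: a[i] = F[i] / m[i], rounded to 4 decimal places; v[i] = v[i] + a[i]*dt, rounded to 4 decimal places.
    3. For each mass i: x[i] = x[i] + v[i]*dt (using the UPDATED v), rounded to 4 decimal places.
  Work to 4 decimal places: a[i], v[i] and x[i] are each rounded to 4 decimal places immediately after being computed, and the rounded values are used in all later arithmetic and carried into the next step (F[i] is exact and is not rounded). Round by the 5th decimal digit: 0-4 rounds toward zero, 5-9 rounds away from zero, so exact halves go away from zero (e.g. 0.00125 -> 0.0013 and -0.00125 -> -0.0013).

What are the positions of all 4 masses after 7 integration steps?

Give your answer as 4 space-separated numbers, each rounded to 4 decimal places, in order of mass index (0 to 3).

Answer: 3.2793 7.0430 11.8623 17.1035

Derivation:
Step 0: x=[3.0000 7.0000 12.0000 18.0000] v=[0.0000 0.0000 0.0000 0.0000]
Step 1: x=[3.5000 7.5000 12.2500 17.0000] v=[1.0000 1.0000 0.5000 -2.0000]
Step 2: x=[4.2500 8.3750 12.5000 15.6250] v=[1.5000 1.7500 0.5000 -2.7500]
Step 3: x=[4.9375 9.2500 12.5000 14.6875] v=[1.3750 1.7500 0.0000 -1.8750]
Step 4: x=[5.3125 9.5938 12.2344 14.6563] v=[0.7500 0.6875 -0.5313 -0.0625]
Step 5: x=[5.1719 9.1172 11.9141 15.4141] v=[-0.2812 -0.9532 -0.6407 1.5156]
Step 6: x=[4.4180 8.0664 11.7695 16.4219] v=[-1.5078 -2.1016 -0.2892 2.0156]
Step 7: x=[3.2793 7.0430 11.8623 17.1035] v=[-2.2774 -2.0469 0.1855 1.3632]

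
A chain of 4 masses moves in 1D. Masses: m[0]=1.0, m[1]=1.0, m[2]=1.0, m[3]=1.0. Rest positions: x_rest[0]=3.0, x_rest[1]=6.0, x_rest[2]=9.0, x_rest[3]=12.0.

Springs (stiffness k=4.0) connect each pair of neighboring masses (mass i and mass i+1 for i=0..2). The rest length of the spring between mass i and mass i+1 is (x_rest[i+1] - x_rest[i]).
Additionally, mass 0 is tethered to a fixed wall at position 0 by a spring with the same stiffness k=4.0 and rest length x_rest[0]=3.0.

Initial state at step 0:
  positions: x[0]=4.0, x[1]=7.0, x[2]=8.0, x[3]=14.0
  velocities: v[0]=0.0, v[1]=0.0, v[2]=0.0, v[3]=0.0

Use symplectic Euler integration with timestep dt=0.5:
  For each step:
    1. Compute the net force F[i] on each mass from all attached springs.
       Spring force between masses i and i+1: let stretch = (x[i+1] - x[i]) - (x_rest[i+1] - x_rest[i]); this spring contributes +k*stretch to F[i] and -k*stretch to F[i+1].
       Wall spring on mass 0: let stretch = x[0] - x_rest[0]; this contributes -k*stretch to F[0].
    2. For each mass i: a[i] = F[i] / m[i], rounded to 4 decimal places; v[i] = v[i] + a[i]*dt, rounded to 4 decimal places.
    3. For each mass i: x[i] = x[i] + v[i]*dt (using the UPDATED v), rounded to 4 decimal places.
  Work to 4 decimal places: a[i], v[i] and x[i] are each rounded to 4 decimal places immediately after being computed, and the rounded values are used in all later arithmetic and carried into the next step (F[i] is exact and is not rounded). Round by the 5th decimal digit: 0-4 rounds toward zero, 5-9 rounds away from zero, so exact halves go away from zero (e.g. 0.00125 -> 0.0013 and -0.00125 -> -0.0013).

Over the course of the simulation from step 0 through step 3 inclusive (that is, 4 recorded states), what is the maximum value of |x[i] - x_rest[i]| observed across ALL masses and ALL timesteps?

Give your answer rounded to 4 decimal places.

Answer: 4.0000

Derivation:
Step 0: x=[4.0000 7.0000 8.0000 14.0000] v=[0.0000 0.0000 0.0000 0.0000]
Step 1: x=[3.0000 5.0000 13.0000 11.0000] v=[-2.0000 -4.0000 10.0000 -6.0000]
Step 2: x=[1.0000 9.0000 8.0000 13.0000] v=[-4.0000 8.0000 -10.0000 4.0000]
Step 3: x=[6.0000 4.0000 9.0000 13.0000] v=[10.0000 -10.0000 2.0000 0.0000]
Max displacement = 4.0000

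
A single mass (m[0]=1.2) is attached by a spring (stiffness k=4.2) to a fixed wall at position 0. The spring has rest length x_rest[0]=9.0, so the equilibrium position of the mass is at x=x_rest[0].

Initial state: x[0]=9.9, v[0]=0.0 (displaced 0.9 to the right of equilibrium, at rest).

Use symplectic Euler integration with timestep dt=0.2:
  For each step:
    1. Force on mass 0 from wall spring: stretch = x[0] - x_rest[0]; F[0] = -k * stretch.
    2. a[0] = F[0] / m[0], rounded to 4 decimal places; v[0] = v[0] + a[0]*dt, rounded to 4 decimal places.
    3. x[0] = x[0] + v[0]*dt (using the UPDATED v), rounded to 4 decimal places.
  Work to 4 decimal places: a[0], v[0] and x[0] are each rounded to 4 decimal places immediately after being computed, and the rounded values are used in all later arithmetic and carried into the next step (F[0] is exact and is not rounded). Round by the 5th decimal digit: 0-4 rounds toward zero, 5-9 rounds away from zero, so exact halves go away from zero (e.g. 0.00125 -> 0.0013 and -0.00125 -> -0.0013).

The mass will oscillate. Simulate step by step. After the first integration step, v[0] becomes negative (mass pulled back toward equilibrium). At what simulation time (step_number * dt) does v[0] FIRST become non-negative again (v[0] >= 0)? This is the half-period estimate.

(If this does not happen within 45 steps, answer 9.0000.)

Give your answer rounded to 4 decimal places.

Answer: 1.8000

Derivation:
Step 0: x=[9.9000] v=[0.0000]
Step 1: x=[9.7740] v=[-0.6300]
Step 2: x=[9.5396] v=[-1.1718]
Step 3: x=[9.2297] v=[-1.5495]
Step 4: x=[8.8876] v=[-1.7103]
Step 5: x=[8.5613] v=[-1.6316]
Step 6: x=[8.2964] v=[-1.3245]
Step 7: x=[8.1300] v=[-0.8320]
Step 8: x=[8.0854] v=[-0.2230]
Step 9: x=[8.1688] v=[0.4172]
First v>=0 after going negative at step 9, time=1.8000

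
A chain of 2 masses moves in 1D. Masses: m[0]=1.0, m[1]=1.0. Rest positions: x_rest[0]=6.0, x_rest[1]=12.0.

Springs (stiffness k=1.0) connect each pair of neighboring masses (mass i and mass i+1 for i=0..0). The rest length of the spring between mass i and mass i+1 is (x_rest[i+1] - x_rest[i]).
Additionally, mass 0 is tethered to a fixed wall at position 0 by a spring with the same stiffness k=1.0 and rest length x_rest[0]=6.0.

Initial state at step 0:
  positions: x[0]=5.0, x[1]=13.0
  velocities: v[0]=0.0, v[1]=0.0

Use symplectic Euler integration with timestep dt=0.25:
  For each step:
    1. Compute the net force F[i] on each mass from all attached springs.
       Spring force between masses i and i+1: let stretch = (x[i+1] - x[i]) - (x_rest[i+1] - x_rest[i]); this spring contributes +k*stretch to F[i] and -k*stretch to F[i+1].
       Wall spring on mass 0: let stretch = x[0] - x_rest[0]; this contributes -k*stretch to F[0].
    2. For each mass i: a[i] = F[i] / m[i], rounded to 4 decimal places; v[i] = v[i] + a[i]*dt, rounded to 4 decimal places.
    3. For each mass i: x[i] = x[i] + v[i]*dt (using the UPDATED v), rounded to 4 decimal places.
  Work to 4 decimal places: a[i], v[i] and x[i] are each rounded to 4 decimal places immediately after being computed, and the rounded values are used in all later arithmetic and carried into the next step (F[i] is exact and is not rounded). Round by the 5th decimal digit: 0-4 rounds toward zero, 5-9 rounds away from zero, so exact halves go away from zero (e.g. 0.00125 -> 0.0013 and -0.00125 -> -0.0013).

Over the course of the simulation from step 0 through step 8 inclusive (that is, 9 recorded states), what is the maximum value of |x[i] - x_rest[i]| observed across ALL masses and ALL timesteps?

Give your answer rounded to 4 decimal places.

Step 0: x=[5.0000 13.0000] v=[0.0000 0.0000]
Step 1: x=[5.1875 12.8750] v=[0.7500 -0.5000]
Step 2: x=[5.5313 12.6445] v=[1.3750 -0.9219]
Step 3: x=[5.9739 12.3445] v=[1.7705 -1.2002]
Step 4: x=[6.4413 12.0213] v=[1.8697 -1.2929]
Step 5: x=[6.8549 11.7243] v=[1.6544 -1.1879]
Step 6: x=[7.1444 11.4980] v=[1.1580 -0.9053]
Step 7: x=[7.2595 11.3746] v=[0.4603 -0.4937]
Step 8: x=[7.1781 11.3690] v=[-0.3258 -0.0225]
Max displacement = 1.2595

Answer: 1.2595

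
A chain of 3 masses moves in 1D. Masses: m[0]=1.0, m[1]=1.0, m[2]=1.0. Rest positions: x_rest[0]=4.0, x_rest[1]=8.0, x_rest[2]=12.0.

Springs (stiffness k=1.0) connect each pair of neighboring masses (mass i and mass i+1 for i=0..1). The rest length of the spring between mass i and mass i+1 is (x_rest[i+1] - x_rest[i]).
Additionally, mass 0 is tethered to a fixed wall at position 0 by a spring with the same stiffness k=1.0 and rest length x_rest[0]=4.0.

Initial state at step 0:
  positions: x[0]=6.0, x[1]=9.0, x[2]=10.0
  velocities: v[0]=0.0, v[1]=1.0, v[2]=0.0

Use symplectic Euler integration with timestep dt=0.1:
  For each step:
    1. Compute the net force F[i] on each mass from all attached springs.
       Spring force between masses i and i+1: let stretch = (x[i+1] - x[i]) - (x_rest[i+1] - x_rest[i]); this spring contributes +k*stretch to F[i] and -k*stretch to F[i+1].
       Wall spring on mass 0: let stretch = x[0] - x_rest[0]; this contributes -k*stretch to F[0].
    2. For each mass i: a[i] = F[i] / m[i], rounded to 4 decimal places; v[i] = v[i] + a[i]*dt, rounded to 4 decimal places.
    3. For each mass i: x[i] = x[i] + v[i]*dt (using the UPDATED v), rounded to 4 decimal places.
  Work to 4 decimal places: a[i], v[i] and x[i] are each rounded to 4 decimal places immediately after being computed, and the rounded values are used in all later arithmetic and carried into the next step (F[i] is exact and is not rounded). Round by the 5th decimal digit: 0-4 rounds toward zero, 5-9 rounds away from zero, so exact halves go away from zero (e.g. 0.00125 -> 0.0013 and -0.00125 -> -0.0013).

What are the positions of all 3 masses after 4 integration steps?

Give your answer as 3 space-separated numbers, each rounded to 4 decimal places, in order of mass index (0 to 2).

Step 0: x=[6.0000 9.0000 10.0000] v=[0.0000 1.0000 0.0000]
Step 1: x=[5.9700 9.0800 10.0300] v=[-0.3000 0.8000 0.3000]
Step 2: x=[5.9114 9.1384 10.0905] v=[-0.5860 0.5840 0.6050]
Step 3: x=[5.8260 9.1741 10.1815] v=[-0.8544 0.3565 0.9098]
Step 4: x=[5.7158 9.1863 10.3024] v=[-1.1022 0.1224 1.2091]

Answer: 5.7158 9.1863 10.3024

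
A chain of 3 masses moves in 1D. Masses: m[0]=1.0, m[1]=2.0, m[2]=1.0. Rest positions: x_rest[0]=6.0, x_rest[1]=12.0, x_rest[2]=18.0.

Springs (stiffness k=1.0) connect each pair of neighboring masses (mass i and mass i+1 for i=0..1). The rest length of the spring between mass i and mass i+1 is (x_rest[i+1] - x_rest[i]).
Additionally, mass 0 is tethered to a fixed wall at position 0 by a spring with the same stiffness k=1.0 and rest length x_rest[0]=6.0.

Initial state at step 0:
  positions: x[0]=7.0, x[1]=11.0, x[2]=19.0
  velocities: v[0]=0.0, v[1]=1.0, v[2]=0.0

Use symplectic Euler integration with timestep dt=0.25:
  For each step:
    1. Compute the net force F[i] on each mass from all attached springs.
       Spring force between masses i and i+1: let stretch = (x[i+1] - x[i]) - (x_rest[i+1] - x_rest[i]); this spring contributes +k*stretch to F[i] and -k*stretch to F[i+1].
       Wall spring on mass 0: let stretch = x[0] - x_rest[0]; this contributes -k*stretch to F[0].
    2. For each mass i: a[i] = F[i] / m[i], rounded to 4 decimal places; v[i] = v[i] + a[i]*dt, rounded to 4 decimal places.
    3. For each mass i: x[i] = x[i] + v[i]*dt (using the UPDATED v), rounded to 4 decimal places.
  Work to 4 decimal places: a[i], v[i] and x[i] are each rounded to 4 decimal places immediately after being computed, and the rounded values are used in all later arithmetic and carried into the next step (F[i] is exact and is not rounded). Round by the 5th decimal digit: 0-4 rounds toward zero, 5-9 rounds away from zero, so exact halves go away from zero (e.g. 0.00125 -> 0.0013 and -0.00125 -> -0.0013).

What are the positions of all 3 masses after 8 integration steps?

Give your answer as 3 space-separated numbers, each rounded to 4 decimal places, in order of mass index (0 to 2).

Answer: 5.5751 13.9174 17.8488

Derivation:
Step 0: x=[7.0000 11.0000 19.0000] v=[0.0000 1.0000 0.0000]
Step 1: x=[6.8125 11.3750 18.8750] v=[-0.7500 1.5000 -0.5000]
Step 2: x=[6.4844 11.8418 18.6563] v=[-1.3125 1.8672 -0.8750]
Step 3: x=[6.0858 12.3542 18.3867] v=[-1.5943 2.0494 -1.0786]
Step 4: x=[5.6986 12.8592 18.1150] v=[-1.5487 2.0199 -1.0867]
Step 5: x=[5.4028 13.3047 17.8898] v=[-1.1832 1.7818 -0.9007]
Step 6: x=[5.2632 13.6465 17.7531] v=[-0.5584 1.3672 -0.5470]
Step 7: x=[5.3186 13.8547 17.7347] v=[0.2216 0.8326 -0.0737]
Step 8: x=[5.5751 13.9174 17.8488] v=[1.0260 0.2506 0.4563]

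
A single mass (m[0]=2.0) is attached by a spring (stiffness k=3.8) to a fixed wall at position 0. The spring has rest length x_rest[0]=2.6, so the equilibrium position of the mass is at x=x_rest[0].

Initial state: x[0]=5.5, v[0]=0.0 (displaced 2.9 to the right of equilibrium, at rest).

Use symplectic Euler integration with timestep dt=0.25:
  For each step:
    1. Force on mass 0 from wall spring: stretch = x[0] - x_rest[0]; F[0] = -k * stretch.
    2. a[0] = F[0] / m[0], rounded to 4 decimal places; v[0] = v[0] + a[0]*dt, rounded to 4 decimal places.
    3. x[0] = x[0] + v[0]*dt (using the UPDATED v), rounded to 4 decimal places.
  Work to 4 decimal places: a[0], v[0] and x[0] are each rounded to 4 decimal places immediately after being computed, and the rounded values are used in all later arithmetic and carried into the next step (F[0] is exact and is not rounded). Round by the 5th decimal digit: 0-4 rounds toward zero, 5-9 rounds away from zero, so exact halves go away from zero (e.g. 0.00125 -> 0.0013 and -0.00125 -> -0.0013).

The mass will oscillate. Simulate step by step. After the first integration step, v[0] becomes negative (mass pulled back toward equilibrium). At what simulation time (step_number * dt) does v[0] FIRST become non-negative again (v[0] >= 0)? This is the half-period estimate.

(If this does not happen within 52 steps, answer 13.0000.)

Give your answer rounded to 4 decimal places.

Answer: 2.5000

Derivation:
Step 0: x=[5.5000] v=[0.0000]
Step 1: x=[5.1556] v=[-1.3775]
Step 2: x=[4.5078] v=[-2.5914]
Step 3: x=[3.6334] v=[-3.4976]
Step 4: x=[2.6363] v=[-3.9885]
Step 5: x=[1.6349] v=[-4.0058]
Step 6: x=[0.7481] v=[-3.5474]
Step 7: x=[0.0812] v=[-2.6678]
Step 8: x=[-0.2867] v=[-1.4714]
Step 9: x=[-0.3118] v=[-0.1002]
Step 10: x=[0.0089] v=[1.2829]
First v>=0 after going negative at step 10, time=2.5000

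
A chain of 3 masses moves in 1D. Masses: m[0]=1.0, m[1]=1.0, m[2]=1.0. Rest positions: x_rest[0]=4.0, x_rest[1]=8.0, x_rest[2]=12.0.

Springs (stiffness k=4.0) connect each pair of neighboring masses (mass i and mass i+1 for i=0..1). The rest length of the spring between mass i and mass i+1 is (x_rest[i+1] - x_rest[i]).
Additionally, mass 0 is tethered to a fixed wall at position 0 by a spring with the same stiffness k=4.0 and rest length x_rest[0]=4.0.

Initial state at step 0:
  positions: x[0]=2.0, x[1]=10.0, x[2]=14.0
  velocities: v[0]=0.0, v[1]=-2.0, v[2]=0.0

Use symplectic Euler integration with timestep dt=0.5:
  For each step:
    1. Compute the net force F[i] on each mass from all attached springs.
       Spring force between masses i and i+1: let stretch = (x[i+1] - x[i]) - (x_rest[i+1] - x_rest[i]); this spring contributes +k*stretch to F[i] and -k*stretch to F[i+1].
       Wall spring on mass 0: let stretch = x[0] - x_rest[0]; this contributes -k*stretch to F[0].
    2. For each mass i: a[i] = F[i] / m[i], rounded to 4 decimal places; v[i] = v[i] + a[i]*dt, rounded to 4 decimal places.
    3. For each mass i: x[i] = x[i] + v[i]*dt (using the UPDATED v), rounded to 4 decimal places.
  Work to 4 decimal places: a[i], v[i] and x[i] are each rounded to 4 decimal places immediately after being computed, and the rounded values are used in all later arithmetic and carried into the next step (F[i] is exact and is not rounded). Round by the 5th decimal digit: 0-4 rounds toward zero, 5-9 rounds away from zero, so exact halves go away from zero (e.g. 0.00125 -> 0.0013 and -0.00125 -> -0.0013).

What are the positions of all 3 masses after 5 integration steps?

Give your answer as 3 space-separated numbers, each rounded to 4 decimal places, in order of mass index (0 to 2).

Answer: -1.0000 10.0000 9.0000

Derivation:
Step 0: x=[2.0000 10.0000 14.0000] v=[0.0000 -2.0000 0.0000]
Step 1: x=[8.0000 5.0000 14.0000] v=[12.0000 -10.0000 0.0000]
Step 2: x=[3.0000 12.0000 9.0000] v=[-10.0000 14.0000 -10.0000]
Step 3: x=[4.0000 7.0000 11.0000] v=[2.0000 -10.0000 4.0000]
Step 4: x=[4.0000 3.0000 13.0000] v=[0.0000 -8.0000 4.0000]
Step 5: x=[-1.0000 10.0000 9.0000] v=[-10.0000 14.0000 -8.0000]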